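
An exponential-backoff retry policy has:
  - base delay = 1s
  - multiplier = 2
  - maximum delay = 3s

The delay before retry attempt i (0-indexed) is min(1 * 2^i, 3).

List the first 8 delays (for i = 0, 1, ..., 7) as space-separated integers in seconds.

Computing each delay:
  i=0: min(1*2^0, 3) = 1
  i=1: min(1*2^1, 3) = 2
  i=2: min(1*2^2, 3) = 3
  i=3: min(1*2^3, 3) = 3
  i=4: min(1*2^4, 3) = 3
  i=5: min(1*2^5, 3) = 3
  i=6: min(1*2^6, 3) = 3
  i=7: min(1*2^7, 3) = 3

Answer: 1 2 3 3 3 3 3 3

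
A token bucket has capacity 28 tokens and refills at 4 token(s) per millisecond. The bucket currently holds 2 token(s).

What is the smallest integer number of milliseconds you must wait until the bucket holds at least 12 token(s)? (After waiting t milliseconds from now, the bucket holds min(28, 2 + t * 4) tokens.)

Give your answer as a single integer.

Need 2 + t * 4 >= 12, so t >= 10/4.
Smallest integer t = ceil(10/4) = 3.

Answer: 3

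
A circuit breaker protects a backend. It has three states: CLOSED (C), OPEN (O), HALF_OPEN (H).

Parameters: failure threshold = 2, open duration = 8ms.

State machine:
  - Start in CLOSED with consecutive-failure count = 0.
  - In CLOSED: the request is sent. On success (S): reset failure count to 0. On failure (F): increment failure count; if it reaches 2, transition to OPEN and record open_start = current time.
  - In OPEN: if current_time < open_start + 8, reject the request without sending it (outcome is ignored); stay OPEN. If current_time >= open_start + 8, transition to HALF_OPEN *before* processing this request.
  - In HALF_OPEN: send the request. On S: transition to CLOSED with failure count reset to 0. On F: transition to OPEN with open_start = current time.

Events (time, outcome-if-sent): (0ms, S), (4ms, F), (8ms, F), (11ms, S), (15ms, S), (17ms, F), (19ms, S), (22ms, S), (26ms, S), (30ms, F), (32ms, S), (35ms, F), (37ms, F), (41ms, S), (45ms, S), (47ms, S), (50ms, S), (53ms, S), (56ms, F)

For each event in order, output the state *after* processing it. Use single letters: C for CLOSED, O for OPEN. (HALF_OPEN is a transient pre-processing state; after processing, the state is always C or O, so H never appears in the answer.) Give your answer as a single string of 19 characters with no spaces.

Answer: CCOOOOOOCCCCOOCCCCC

Derivation:
State after each event:
  event#1 t=0ms outcome=S: state=CLOSED
  event#2 t=4ms outcome=F: state=CLOSED
  event#3 t=8ms outcome=F: state=OPEN
  event#4 t=11ms outcome=S: state=OPEN
  event#5 t=15ms outcome=S: state=OPEN
  event#6 t=17ms outcome=F: state=OPEN
  event#7 t=19ms outcome=S: state=OPEN
  event#8 t=22ms outcome=S: state=OPEN
  event#9 t=26ms outcome=S: state=CLOSED
  event#10 t=30ms outcome=F: state=CLOSED
  event#11 t=32ms outcome=S: state=CLOSED
  event#12 t=35ms outcome=F: state=CLOSED
  event#13 t=37ms outcome=F: state=OPEN
  event#14 t=41ms outcome=S: state=OPEN
  event#15 t=45ms outcome=S: state=CLOSED
  event#16 t=47ms outcome=S: state=CLOSED
  event#17 t=50ms outcome=S: state=CLOSED
  event#18 t=53ms outcome=S: state=CLOSED
  event#19 t=56ms outcome=F: state=CLOSED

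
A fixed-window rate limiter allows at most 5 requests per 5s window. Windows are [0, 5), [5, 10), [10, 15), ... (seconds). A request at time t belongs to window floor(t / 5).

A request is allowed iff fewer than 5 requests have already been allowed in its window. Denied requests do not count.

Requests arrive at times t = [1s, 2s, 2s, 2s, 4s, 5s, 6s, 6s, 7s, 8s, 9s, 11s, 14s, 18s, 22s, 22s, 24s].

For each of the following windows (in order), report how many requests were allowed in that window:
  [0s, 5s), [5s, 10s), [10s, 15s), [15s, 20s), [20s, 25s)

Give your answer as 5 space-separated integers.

Answer: 5 5 2 1 3

Derivation:
Processing requests:
  req#1 t=1s (window 0): ALLOW
  req#2 t=2s (window 0): ALLOW
  req#3 t=2s (window 0): ALLOW
  req#4 t=2s (window 0): ALLOW
  req#5 t=4s (window 0): ALLOW
  req#6 t=5s (window 1): ALLOW
  req#7 t=6s (window 1): ALLOW
  req#8 t=6s (window 1): ALLOW
  req#9 t=7s (window 1): ALLOW
  req#10 t=8s (window 1): ALLOW
  req#11 t=9s (window 1): DENY
  req#12 t=11s (window 2): ALLOW
  req#13 t=14s (window 2): ALLOW
  req#14 t=18s (window 3): ALLOW
  req#15 t=22s (window 4): ALLOW
  req#16 t=22s (window 4): ALLOW
  req#17 t=24s (window 4): ALLOW

Allowed counts by window: 5 5 2 1 3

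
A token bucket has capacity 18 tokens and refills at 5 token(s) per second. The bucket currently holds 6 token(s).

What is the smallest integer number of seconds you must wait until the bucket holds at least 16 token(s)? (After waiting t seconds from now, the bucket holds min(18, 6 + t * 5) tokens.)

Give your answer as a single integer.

Answer: 2

Derivation:
Need 6 + t * 5 >= 16, so t >= 10/5.
Smallest integer t = ceil(10/5) = 2.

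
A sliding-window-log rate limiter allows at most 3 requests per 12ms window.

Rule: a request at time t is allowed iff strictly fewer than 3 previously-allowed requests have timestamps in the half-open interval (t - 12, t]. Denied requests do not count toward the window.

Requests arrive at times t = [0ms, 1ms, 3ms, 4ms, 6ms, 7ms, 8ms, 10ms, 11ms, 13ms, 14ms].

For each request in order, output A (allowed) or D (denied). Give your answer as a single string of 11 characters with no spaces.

Tracking allowed requests in the window:
  req#1 t=0ms: ALLOW
  req#2 t=1ms: ALLOW
  req#3 t=3ms: ALLOW
  req#4 t=4ms: DENY
  req#5 t=6ms: DENY
  req#6 t=7ms: DENY
  req#7 t=8ms: DENY
  req#8 t=10ms: DENY
  req#9 t=11ms: DENY
  req#10 t=13ms: ALLOW
  req#11 t=14ms: ALLOW

Answer: AAADDDDDDAA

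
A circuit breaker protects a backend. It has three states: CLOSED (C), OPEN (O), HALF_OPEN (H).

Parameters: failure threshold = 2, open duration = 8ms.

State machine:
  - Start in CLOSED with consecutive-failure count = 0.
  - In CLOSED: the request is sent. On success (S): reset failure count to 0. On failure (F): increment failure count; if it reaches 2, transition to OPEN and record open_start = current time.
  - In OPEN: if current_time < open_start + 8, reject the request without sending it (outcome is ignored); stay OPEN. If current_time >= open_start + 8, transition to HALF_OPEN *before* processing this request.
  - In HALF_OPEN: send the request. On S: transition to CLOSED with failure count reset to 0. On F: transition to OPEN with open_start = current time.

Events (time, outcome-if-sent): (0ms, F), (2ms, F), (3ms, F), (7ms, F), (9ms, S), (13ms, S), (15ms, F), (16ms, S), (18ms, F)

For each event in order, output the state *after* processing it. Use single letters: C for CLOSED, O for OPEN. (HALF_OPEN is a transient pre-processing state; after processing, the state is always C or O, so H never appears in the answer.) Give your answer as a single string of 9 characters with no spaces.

State after each event:
  event#1 t=0ms outcome=F: state=CLOSED
  event#2 t=2ms outcome=F: state=OPEN
  event#3 t=3ms outcome=F: state=OPEN
  event#4 t=7ms outcome=F: state=OPEN
  event#5 t=9ms outcome=S: state=OPEN
  event#6 t=13ms outcome=S: state=CLOSED
  event#7 t=15ms outcome=F: state=CLOSED
  event#8 t=16ms outcome=S: state=CLOSED
  event#9 t=18ms outcome=F: state=CLOSED

Answer: COOOOCCCC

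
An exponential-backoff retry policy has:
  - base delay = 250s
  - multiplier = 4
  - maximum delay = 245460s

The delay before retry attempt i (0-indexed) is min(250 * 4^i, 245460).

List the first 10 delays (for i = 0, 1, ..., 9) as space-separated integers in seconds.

Answer: 250 1000 4000 16000 64000 245460 245460 245460 245460 245460

Derivation:
Computing each delay:
  i=0: min(250*4^0, 245460) = 250
  i=1: min(250*4^1, 245460) = 1000
  i=2: min(250*4^2, 245460) = 4000
  i=3: min(250*4^3, 245460) = 16000
  i=4: min(250*4^4, 245460) = 64000
  i=5: min(250*4^5, 245460) = 245460
  i=6: min(250*4^6, 245460) = 245460
  i=7: min(250*4^7, 245460) = 245460
  i=8: min(250*4^8, 245460) = 245460
  i=9: min(250*4^9, 245460) = 245460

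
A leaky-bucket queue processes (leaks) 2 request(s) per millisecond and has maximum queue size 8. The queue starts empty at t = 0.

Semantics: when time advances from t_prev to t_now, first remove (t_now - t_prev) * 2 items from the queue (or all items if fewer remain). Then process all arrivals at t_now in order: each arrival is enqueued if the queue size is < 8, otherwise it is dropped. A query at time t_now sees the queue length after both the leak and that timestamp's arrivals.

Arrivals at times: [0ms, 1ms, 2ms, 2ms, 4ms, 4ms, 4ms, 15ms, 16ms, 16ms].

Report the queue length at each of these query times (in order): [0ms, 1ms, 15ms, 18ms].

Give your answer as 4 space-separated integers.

Answer: 1 1 1 0

Derivation:
Queue lengths at query times:
  query t=0ms: backlog = 1
  query t=1ms: backlog = 1
  query t=15ms: backlog = 1
  query t=18ms: backlog = 0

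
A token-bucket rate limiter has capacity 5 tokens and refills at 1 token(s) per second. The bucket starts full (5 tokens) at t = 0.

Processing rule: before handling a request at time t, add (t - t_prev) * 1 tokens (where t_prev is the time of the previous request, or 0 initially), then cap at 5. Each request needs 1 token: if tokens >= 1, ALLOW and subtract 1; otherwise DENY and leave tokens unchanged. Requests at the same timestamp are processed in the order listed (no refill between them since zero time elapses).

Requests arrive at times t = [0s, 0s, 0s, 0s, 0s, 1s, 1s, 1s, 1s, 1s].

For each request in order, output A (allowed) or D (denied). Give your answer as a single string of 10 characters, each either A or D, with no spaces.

Simulating step by step:
  req#1 t=0s: ALLOW
  req#2 t=0s: ALLOW
  req#3 t=0s: ALLOW
  req#4 t=0s: ALLOW
  req#5 t=0s: ALLOW
  req#6 t=1s: ALLOW
  req#7 t=1s: DENY
  req#8 t=1s: DENY
  req#9 t=1s: DENY
  req#10 t=1s: DENY

Answer: AAAAAADDDD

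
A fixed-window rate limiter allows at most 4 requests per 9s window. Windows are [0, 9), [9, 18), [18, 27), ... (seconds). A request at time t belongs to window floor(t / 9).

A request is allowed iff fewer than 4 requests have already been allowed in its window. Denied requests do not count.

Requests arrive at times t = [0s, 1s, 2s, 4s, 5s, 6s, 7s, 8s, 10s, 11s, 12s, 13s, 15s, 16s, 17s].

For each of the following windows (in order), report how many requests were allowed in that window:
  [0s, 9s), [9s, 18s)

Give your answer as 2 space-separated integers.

Processing requests:
  req#1 t=0s (window 0): ALLOW
  req#2 t=1s (window 0): ALLOW
  req#3 t=2s (window 0): ALLOW
  req#4 t=4s (window 0): ALLOW
  req#5 t=5s (window 0): DENY
  req#6 t=6s (window 0): DENY
  req#7 t=7s (window 0): DENY
  req#8 t=8s (window 0): DENY
  req#9 t=10s (window 1): ALLOW
  req#10 t=11s (window 1): ALLOW
  req#11 t=12s (window 1): ALLOW
  req#12 t=13s (window 1): ALLOW
  req#13 t=15s (window 1): DENY
  req#14 t=16s (window 1): DENY
  req#15 t=17s (window 1): DENY

Allowed counts by window: 4 4

Answer: 4 4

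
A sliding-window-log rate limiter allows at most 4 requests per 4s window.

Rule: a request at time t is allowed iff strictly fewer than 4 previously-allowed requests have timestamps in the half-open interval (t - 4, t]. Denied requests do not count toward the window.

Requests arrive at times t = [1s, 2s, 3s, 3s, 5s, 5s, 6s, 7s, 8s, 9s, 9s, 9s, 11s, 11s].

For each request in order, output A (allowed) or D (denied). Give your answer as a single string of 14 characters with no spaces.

Tracking allowed requests in the window:
  req#1 t=1s: ALLOW
  req#2 t=2s: ALLOW
  req#3 t=3s: ALLOW
  req#4 t=3s: ALLOW
  req#5 t=5s: ALLOW
  req#6 t=5s: DENY
  req#7 t=6s: ALLOW
  req#8 t=7s: ALLOW
  req#9 t=8s: ALLOW
  req#10 t=9s: ALLOW
  req#11 t=9s: DENY
  req#12 t=9s: DENY
  req#13 t=11s: ALLOW
  req#14 t=11s: ALLOW

Answer: AAAAADAAAADDAA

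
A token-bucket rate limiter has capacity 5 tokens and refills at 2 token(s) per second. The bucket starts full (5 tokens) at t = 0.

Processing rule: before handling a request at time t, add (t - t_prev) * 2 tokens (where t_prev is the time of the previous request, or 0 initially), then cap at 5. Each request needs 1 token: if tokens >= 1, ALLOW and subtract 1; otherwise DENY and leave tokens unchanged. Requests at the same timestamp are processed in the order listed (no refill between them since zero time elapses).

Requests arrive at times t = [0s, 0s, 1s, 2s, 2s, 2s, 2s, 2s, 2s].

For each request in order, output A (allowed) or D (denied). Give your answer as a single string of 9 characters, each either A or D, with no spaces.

Answer: AAAAAAAAD

Derivation:
Simulating step by step:
  req#1 t=0s: ALLOW
  req#2 t=0s: ALLOW
  req#3 t=1s: ALLOW
  req#4 t=2s: ALLOW
  req#5 t=2s: ALLOW
  req#6 t=2s: ALLOW
  req#7 t=2s: ALLOW
  req#8 t=2s: ALLOW
  req#9 t=2s: DENY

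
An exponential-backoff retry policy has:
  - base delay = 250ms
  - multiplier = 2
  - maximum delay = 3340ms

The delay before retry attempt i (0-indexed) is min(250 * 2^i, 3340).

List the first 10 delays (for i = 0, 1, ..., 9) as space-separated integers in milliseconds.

Answer: 250 500 1000 2000 3340 3340 3340 3340 3340 3340

Derivation:
Computing each delay:
  i=0: min(250*2^0, 3340) = 250
  i=1: min(250*2^1, 3340) = 500
  i=2: min(250*2^2, 3340) = 1000
  i=3: min(250*2^3, 3340) = 2000
  i=4: min(250*2^4, 3340) = 3340
  i=5: min(250*2^5, 3340) = 3340
  i=6: min(250*2^6, 3340) = 3340
  i=7: min(250*2^7, 3340) = 3340
  i=8: min(250*2^8, 3340) = 3340
  i=9: min(250*2^9, 3340) = 3340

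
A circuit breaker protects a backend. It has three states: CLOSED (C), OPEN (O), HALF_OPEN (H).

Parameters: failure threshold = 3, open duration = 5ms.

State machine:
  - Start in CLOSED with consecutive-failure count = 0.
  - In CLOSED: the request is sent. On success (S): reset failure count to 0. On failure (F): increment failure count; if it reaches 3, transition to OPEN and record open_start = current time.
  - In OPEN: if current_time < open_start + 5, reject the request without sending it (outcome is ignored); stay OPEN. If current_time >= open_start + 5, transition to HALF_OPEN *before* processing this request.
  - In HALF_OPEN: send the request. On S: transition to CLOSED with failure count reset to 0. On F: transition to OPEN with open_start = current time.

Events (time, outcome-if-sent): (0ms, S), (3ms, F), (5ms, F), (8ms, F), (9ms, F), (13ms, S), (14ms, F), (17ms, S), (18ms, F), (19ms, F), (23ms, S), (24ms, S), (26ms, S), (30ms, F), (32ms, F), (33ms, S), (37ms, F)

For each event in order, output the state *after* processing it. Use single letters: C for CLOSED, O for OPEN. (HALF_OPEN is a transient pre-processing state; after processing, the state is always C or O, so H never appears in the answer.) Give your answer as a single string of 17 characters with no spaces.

State after each event:
  event#1 t=0ms outcome=S: state=CLOSED
  event#2 t=3ms outcome=F: state=CLOSED
  event#3 t=5ms outcome=F: state=CLOSED
  event#4 t=8ms outcome=F: state=OPEN
  event#5 t=9ms outcome=F: state=OPEN
  event#6 t=13ms outcome=S: state=CLOSED
  event#7 t=14ms outcome=F: state=CLOSED
  event#8 t=17ms outcome=S: state=CLOSED
  event#9 t=18ms outcome=F: state=CLOSED
  event#10 t=19ms outcome=F: state=CLOSED
  event#11 t=23ms outcome=S: state=CLOSED
  event#12 t=24ms outcome=S: state=CLOSED
  event#13 t=26ms outcome=S: state=CLOSED
  event#14 t=30ms outcome=F: state=CLOSED
  event#15 t=32ms outcome=F: state=CLOSED
  event#16 t=33ms outcome=S: state=CLOSED
  event#17 t=37ms outcome=F: state=CLOSED

Answer: CCCOOCCCCCCCCCCCC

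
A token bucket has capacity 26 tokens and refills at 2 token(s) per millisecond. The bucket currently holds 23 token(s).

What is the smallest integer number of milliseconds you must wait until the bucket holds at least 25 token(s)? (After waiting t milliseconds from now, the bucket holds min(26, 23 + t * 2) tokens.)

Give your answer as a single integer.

Need 23 + t * 2 >= 25, so t >= 2/2.
Smallest integer t = ceil(2/2) = 1.

Answer: 1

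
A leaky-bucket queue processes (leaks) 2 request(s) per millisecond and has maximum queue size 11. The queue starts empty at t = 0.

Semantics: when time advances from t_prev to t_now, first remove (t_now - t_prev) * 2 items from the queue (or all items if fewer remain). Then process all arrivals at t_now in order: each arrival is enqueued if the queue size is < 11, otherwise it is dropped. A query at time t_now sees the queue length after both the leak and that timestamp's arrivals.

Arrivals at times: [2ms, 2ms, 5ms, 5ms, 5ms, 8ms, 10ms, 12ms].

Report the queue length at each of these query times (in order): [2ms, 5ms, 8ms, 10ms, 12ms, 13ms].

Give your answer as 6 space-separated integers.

Answer: 2 3 1 1 1 0

Derivation:
Queue lengths at query times:
  query t=2ms: backlog = 2
  query t=5ms: backlog = 3
  query t=8ms: backlog = 1
  query t=10ms: backlog = 1
  query t=12ms: backlog = 1
  query t=13ms: backlog = 0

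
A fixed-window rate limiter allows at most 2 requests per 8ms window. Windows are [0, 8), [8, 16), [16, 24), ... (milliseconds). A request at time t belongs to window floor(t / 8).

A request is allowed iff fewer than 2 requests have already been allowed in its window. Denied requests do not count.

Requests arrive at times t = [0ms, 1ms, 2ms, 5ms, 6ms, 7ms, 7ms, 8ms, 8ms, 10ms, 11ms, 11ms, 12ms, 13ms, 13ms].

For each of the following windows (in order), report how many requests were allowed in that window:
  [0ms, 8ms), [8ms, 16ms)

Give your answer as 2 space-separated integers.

Answer: 2 2

Derivation:
Processing requests:
  req#1 t=0ms (window 0): ALLOW
  req#2 t=1ms (window 0): ALLOW
  req#3 t=2ms (window 0): DENY
  req#4 t=5ms (window 0): DENY
  req#5 t=6ms (window 0): DENY
  req#6 t=7ms (window 0): DENY
  req#7 t=7ms (window 0): DENY
  req#8 t=8ms (window 1): ALLOW
  req#9 t=8ms (window 1): ALLOW
  req#10 t=10ms (window 1): DENY
  req#11 t=11ms (window 1): DENY
  req#12 t=11ms (window 1): DENY
  req#13 t=12ms (window 1): DENY
  req#14 t=13ms (window 1): DENY
  req#15 t=13ms (window 1): DENY

Allowed counts by window: 2 2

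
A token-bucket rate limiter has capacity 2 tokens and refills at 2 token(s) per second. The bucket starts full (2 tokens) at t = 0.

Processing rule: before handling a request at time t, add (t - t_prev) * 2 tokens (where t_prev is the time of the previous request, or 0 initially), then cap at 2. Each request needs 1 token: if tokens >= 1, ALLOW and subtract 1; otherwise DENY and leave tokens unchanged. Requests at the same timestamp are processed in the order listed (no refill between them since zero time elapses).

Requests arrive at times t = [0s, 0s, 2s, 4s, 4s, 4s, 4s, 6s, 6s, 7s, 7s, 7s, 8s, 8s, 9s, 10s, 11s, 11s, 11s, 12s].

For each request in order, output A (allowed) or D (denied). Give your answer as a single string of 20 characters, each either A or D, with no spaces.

Answer: AAAAADDAAAADAAAAAADA

Derivation:
Simulating step by step:
  req#1 t=0s: ALLOW
  req#2 t=0s: ALLOW
  req#3 t=2s: ALLOW
  req#4 t=4s: ALLOW
  req#5 t=4s: ALLOW
  req#6 t=4s: DENY
  req#7 t=4s: DENY
  req#8 t=6s: ALLOW
  req#9 t=6s: ALLOW
  req#10 t=7s: ALLOW
  req#11 t=7s: ALLOW
  req#12 t=7s: DENY
  req#13 t=8s: ALLOW
  req#14 t=8s: ALLOW
  req#15 t=9s: ALLOW
  req#16 t=10s: ALLOW
  req#17 t=11s: ALLOW
  req#18 t=11s: ALLOW
  req#19 t=11s: DENY
  req#20 t=12s: ALLOW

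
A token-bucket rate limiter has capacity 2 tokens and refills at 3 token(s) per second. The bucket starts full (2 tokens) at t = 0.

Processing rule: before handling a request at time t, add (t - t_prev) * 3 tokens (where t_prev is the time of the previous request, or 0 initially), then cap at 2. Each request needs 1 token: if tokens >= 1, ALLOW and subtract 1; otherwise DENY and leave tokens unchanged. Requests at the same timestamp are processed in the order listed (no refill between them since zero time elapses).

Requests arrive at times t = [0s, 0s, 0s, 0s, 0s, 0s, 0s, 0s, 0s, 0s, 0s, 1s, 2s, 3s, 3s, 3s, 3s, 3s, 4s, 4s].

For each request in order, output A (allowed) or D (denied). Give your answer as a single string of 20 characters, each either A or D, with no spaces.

Answer: AADDDDDDDDDAAAADDDAA

Derivation:
Simulating step by step:
  req#1 t=0s: ALLOW
  req#2 t=0s: ALLOW
  req#3 t=0s: DENY
  req#4 t=0s: DENY
  req#5 t=0s: DENY
  req#6 t=0s: DENY
  req#7 t=0s: DENY
  req#8 t=0s: DENY
  req#9 t=0s: DENY
  req#10 t=0s: DENY
  req#11 t=0s: DENY
  req#12 t=1s: ALLOW
  req#13 t=2s: ALLOW
  req#14 t=3s: ALLOW
  req#15 t=3s: ALLOW
  req#16 t=3s: DENY
  req#17 t=3s: DENY
  req#18 t=3s: DENY
  req#19 t=4s: ALLOW
  req#20 t=4s: ALLOW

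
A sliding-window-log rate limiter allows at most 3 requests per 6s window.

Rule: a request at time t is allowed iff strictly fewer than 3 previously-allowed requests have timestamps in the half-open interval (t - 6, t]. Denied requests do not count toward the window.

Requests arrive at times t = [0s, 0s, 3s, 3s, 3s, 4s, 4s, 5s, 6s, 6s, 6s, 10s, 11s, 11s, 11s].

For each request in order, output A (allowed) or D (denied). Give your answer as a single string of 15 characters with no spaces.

Tracking allowed requests in the window:
  req#1 t=0s: ALLOW
  req#2 t=0s: ALLOW
  req#3 t=3s: ALLOW
  req#4 t=3s: DENY
  req#5 t=3s: DENY
  req#6 t=4s: DENY
  req#7 t=4s: DENY
  req#8 t=5s: DENY
  req#9 t=6s: ALLOW
  req#10 t=6s: ALLOW
  req#11 t=6s: DENY
  req#12 t=10s: ALLOW
  req#13 t=11s: DENY
  req#14 t=11s: DENY
  req#15 t=11s: DENY

Answer: AAADDDDDAADADDD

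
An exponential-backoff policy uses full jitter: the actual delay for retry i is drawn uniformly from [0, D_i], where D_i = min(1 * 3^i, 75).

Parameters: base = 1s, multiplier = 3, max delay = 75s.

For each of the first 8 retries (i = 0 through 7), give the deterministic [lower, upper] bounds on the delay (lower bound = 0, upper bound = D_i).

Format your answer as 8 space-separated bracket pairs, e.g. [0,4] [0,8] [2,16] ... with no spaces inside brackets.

Computing bounds per retry:
  i=0: D_i=min(1*3^0,75)=1, bounds=[0,1]
  i=1: D_i=min(1*3^1,75)=3, bounds=[0,3]
  i=2: D_i=min(1*3^2,75)=9, bounds=[0,9]
  i=3: D_i=min(1*3^3,75)=27, bounds=[0,27]
  i=4: D_i=min(1*3^4,75)=75, bounds=[0,75]
  i=5: D_i=min(1*3^5,75)=75, bounds=[0,75]
  i=6: D_i=min(1*3^6,75)=75, bounds=[0,75]
  i=7: D_i=min(1*3^7,75)=75, bounds=[0,75]

Answer: [0,1] [0,3] [0,9] [0,27] [0,75] [0,75] [0,75] [0,75]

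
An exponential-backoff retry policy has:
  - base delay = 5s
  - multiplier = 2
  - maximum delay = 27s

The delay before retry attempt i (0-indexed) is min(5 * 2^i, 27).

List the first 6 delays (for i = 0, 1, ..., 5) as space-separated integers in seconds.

Answer: 5 10 20 27 27 27

Derivation:
Computing each delay:
  i=0: min(5*2^0, 27) = 5
  i=1: min(5*2^1, 27) = 10
  i=2: min(5*2^2, 27) = 20
  i=3: min(5*2^3, 27) = 27
  i=4: min(5*2^4, 27) = 27
  i=5: min(5*2^5, 27) = 27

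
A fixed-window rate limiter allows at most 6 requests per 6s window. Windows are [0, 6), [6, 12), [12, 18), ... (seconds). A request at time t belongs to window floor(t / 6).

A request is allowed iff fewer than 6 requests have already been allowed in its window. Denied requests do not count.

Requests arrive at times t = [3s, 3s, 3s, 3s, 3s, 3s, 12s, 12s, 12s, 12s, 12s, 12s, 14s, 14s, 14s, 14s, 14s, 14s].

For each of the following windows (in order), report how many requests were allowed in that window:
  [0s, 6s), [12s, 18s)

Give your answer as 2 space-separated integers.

Answer: 6 6

Derivation:
Processing requests:
  req#1 t=3s (window 0): ALLOW
  req#2 t=3s (window 0): ALLOW
  req#3 t=3s (window 0): ALLOW
  req#4 t=3s (window 0): ALLOW
  req#5 t=3s (window 0): ALLOW
  req#6 t=3s (window 0): ALLOW
  req#7 t=12s (window 2): ALLOW
  req#8 t=12s (window 2): ALLOW
  req#9 t=12s (window 2): ALLOW
  req#10 t=12s (window 2): ALLOW
  req#11 t=12s (window 2): ALLOW
  req#12 t=12s (window 2): ALLOW
  req#13 t=14s (window 2): DENY
  req#14 t=14s (window 2): DENY
  req#15 t=14s (window 2): DENY
  req#16 t=14s (window 2): DENY
  req#17 t=14s (window 2): DENY
  req#18 t=14s (window 2): DENY

Allowed counts by window: 6 6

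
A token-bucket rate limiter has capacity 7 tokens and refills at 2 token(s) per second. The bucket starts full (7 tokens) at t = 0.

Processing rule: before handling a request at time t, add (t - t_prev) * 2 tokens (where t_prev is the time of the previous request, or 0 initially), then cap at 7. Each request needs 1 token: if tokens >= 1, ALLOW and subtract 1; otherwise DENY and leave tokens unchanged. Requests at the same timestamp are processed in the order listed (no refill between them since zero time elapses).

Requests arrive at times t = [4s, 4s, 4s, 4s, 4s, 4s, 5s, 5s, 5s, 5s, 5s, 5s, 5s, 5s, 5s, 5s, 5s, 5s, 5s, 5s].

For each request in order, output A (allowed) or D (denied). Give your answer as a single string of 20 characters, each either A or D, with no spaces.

Answer: AAAAAAAAADDDDDDDDDDD

Derivation:
Simulating step by step:
  req#1 t=4s: ALLOW
  req#2 t=4s: ALLOW
  req#3 t=4s: ALLOW
  req#4 t=4s: ALLOW
  req#5 t=4s: ALLOW
  req#6 t=4s: ALLOW
  req#7 t=5s: ALLOW
  req#8 t=5s: ALLOW
  req#9 t=5s: ALLOW
  req#10 t=5s: DENY
  req#11 t=5s: DENY
  req#12 t=5s: DENY
  req#13 t=5s: DENY
  req#14 t=5s: DENY
  req#15 t=5s: DENY
  req#16 t=5s: DENY
  req#17 t=5s: DENY
  req#18 t=5s: DENY
  req#19 t=5s: DENY
  req#20 t=5s: DENY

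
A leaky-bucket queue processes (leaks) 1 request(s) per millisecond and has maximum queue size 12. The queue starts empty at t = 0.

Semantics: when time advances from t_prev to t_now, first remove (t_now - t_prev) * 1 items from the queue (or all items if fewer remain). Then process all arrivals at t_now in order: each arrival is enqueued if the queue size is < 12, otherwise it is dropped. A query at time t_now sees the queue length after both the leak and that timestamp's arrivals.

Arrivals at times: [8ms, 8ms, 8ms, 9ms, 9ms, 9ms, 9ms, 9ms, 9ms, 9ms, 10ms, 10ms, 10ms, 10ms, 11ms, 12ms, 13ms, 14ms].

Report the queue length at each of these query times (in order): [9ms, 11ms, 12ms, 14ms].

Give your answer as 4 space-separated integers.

Queue lengths at query times:
  query t=9ms: backlog = 9
  query t=11ms: backlog = 12
  query t=12ms: backlog = 12
  query t=14ms: backlog = 12

Answer: 9 12 12 12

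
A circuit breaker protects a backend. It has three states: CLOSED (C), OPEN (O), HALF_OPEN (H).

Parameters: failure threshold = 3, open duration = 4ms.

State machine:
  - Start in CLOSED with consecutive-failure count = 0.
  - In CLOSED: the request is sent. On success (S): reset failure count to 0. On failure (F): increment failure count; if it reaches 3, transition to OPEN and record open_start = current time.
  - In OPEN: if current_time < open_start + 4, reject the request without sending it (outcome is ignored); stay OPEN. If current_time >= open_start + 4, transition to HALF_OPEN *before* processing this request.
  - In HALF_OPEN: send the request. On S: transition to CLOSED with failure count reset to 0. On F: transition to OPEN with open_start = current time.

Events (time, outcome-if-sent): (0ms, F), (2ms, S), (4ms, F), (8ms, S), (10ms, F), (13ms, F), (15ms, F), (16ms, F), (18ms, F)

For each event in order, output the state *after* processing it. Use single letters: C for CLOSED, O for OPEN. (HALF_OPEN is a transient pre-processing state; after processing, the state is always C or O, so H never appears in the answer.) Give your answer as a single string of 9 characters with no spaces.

State after each event:
  event#1 t=0ms outcome=F: state=CLOSED
  event#2 t=2ms outcome=S: state=CLOSED
  event#3 t=4ms outcome=F: state=CLOSED
  event#4 t=8ms outcome=S: state=CLOSED
  event#5 t=10ms outcome=F: state=CLOSED
  event#6 t=13ms outcome=F: state=CLOSED
  event#7 t=15ms outcome=F: state=OPEN
  event#8 t=16ms outcome=F: state=OPEN
  event#9 t=18ms outcome=F: state=OPEN

Answer: CCCCCCOOO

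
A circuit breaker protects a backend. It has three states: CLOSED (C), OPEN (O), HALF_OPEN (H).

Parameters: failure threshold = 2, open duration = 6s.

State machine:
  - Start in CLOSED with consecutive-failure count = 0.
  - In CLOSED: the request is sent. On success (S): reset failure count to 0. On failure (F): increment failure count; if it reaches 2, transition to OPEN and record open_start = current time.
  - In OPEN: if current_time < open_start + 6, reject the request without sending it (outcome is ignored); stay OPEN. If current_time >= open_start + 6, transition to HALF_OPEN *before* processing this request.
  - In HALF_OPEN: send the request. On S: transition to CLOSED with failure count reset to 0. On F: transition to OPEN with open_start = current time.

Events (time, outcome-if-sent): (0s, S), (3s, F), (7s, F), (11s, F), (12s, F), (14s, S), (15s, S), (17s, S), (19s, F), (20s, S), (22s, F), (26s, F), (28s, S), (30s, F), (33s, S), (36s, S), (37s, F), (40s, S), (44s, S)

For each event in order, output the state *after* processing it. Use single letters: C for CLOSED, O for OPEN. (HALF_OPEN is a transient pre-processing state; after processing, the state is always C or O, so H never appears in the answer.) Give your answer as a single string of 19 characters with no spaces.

Answer: CCOOOCCCCCCOOOCCCCC

Derivation:
State after each event:
  event#1 t=0s outcome=S: state=CLOSED
  event#2 t=3s outcome=F: state=CLOSED
  event#3 t=7s outcome=F: state=OPEN
  event#4 t=11s outcome=F: state=OPEN
  event#5 t=12s outcome=F: state=OPEN
  event#6 t=14s outcome=S: state=CLOSED
  event#7 t=15s outcome=S: state=CLOSED
  event#8 t=17s outcome=S: state=CLOSED
  event#9 t=19s outcome=F: state=CLOSED
  event#10 t=20s outcome=S: state=CLOSED
  event#11 t=22s outcome=F: state=CLOSED
  event#12 t=26s outcome=F: state=OPEN
  event#13 t=28s outcome=S: state=OPEN
  event#14 t=30s outcome=F: state=OPEN
  event#15 t=33s outcome=S: state=CLOSED
  event#16 t=36s outcome=S: state=CLOSED
  event#17 t=37s outcome=F: state=CLOSED
  event#18 t=40s outcome=S: state=CLOSED
  event#19 t=44s outcome=S: state=CLOSED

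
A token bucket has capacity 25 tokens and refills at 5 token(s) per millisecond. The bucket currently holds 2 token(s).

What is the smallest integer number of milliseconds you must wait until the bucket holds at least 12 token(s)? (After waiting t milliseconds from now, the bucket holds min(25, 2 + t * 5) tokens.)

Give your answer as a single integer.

Need 2 + t * 5 >= 12, so t >= 10/5.
Smallest integer t = ceil(10/5) = 2.

Answer: 2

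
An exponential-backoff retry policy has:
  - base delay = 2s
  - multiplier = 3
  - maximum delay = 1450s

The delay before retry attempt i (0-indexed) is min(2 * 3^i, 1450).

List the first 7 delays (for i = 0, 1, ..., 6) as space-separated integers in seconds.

Computing each delay:
  i=0: min(2*3^0, 1450) = 2
  i=1: min(2*3^1, 1450) = 6
  i=2: min(2*3^2, 1450) = 18
  i=3: min(2*3^3, 1450) = 54
  i=4: min(2*3^4, 1450) = 162
  i=5: min(2*3^5, 1450) = 486
  i=6: min(2*3^6, 1450) = 1450

Answer: 2 6 18 54 162 486 1450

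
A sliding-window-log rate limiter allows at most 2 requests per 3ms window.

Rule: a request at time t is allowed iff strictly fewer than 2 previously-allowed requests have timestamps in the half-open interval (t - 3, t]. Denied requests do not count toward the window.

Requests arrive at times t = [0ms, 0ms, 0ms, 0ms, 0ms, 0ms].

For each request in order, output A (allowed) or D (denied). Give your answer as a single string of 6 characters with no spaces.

Answer: AADDDD

Derivation:
Tracking allowed requests in the window:
  req#1 t=0ms: ALLOW
  req#2 t=0ms: ALLOW
  req#3 t=0ms: DENY
  req#4 t=0ms: DENY
  req#5 t=0ms: DENY
  req#6 t=0ms: DENY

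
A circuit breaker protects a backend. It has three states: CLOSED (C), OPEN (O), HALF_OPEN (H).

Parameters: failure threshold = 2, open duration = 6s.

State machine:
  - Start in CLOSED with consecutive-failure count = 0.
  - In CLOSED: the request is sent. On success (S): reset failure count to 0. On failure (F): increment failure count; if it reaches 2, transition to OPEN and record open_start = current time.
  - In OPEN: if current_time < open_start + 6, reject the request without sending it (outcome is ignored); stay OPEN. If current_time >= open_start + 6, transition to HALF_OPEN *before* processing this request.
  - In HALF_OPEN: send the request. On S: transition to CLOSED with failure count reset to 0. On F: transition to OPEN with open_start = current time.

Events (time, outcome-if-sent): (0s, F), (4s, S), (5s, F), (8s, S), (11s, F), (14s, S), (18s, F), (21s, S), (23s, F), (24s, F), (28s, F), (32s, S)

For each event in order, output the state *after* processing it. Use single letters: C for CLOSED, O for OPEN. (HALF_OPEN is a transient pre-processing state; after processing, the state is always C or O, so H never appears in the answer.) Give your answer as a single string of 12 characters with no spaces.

State after each event:
  event#1 t=0s outcome=F: state=CLOSED
  event#2 t=4s outcome=S: state=CLOSED
  event#3 t=5s outcome=F: state=CLOSED
  event#4 t=8s outcome=S: state=CLOSED
  event#5 t=11s outcome=F: state=CLOSED
  event#6 t=14s outcome=S: state=CLOSED
  event#7 t=18s outcome=F: state=CLOSED
  event#8 t=21s outcome=S: state=CLOSED
  event#9 t=23s outcome=F: state=CLOSED
  event#10 t=24s outcome=F: state=OPEN
  event#11 t=28s outcome=F: state=OPEN
  event#12 t=32s outcome=S: state=CLOSED

Answer: CCCCCCCCCOOC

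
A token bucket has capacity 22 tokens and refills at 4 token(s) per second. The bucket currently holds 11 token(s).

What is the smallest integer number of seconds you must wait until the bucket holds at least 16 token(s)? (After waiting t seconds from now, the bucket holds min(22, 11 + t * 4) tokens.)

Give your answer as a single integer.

Need 11 + t * 4 >= 16, so t >= 5/4.
Smallest integer t = ceil(5/4) = 2.

Answer: 2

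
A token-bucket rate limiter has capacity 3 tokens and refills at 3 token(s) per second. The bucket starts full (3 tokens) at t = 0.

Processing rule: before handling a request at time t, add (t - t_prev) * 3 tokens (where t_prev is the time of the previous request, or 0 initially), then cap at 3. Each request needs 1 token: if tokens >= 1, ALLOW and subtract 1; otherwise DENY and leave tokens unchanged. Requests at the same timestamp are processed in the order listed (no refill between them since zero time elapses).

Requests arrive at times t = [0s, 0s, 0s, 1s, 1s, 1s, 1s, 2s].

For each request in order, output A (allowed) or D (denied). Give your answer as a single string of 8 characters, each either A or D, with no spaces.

Simulating step by step:
  req#1 t=0s: ALLOW
  req#2 t=0s: ALLOW
  req#3 t=0s: ALLOW
  req#4 t=1s: ALLOW
  req#5 t=1s: ALLOW
  req#6 t=1s: ALLOW
  req#7 t=1s: DENY
  req#8 t=2s: ALLOW

Answer: AAAAAADA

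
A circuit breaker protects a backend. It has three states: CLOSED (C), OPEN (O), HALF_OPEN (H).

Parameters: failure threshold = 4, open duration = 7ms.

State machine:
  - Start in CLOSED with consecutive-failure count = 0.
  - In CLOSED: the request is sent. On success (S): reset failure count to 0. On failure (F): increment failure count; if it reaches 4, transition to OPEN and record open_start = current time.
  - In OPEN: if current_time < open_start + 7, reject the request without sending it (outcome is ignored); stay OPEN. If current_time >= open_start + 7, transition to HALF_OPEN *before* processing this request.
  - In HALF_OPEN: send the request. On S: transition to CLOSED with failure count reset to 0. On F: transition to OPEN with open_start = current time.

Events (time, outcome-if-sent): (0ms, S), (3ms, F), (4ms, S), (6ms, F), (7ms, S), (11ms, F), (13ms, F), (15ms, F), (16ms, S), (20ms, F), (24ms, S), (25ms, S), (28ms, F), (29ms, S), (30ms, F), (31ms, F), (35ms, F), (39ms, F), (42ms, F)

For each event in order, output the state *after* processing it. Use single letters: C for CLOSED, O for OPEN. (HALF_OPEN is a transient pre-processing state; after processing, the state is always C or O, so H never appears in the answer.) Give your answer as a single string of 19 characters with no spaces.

Answer: CCCCCCCCCCCCCCCCCOO

Derivation:
State after each event:
  event#1 t=0ms outcome=S: state=CLOSED
  event#2 t=3ms outcome=F: state=CLOSED
  event#3 t=4ms outcome=S: state=CLOSED
  event#4 t=6ms outcome=F: state=CLOSED
  event#5 t=7ms outcome=S: state=CLOSED
  event#6 t=11ms outcome=F: state=CLOSED
  event#7 t=13ms outcome=F: state=CLOSED
  event#8 t=15ms outcome=F: state=CLOSED
  event#9 t=16ms outcome=S: state=CLOSED
  event#10 t=20ms outcome=F: state=CLOSED
  event#11 t=24ms outcome=S: state=CLOSED
  event#12 t=25ms outcome=S: state=CLOSED
  event#13 t=28ms outcome=F: state=CLOSED
  event#14 t=29ms outcome=S: state=CLOSED
  event#15 t=30ms outcome=F: state=CLOSED
  event#16 t=31ms outcome=F: state=CLOSED
  event#17 t=35ms outcome=F: state=CLOSED
  event#18 t=39ms outcome=F: state=OPEN
  event#19 t=42ms outcome=F: state=OPEN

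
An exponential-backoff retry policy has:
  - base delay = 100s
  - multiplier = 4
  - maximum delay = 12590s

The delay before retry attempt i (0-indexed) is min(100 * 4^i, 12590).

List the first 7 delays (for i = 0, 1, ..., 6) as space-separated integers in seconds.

Answer: 100 400 1600 6400 12590 12590 12590

Derivation:
Computing each delay:
  i=0: min(100*4^0, 12590) = 100
  i=1: min(100*4^1, 12590) = 400
  i=2: min(100*4^2, 12590) = 1600
  i=3: min(100*4^3, 12590) = 6400
  i=4: min(100*4^4, 12590) = 12590
  i=5: min(100*4^5, 12590) = 12590
  i=6: min(100*4^6, 12590) = 12590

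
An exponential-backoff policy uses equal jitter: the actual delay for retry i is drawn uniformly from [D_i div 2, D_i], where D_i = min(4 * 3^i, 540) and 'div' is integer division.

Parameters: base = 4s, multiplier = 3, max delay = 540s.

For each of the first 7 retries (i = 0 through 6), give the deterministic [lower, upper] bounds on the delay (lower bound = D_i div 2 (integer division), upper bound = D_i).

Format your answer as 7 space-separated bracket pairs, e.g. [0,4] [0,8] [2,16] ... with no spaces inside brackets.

Computing bounds per retry:
  i=0: D_i=min(4*3^0,540)=4, bounds=[2,4]
  i=1: D_i=min(4*3^1,540)=12, bounds=[6,12]
  i=2: D_i=min(4*3^2,540)=36, bounds=[18,36]
  i=3: D_i=min(4*3^3,540)=108, bounds=[54,108]
  i=4: D_i=min(4*3^4,540)=324, bounds=[162,324]
  i=5: D_i=min(4*3^5,540)=540, bounds=[270,540]
  i=6: D_i=min(4*3^6,540)=540, bounds=[270,540]

Answer: [2,4] [6,12] [18,36] [54,108] [162,324] [270,540] [270,540]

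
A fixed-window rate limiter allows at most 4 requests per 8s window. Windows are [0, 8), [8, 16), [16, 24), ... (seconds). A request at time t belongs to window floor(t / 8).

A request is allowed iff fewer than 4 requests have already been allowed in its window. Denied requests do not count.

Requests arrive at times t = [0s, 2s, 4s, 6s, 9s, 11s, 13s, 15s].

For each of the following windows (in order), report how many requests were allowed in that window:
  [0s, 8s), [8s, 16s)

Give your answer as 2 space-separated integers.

Processing requests:
  req#1 t=0s (window 0): ALLOW
  req#2 t=2s (window 0): ALLOW
  req#3 t=4s (window 0): ALLOW
  req#4 t=6s (window 0): ALLOW
  req#5 t=9s (window 1): ALLOW
  req#6 t=11s (window 1): ALLOW
  req#7 t=13s (window 1): ALLOW
  req#8 t=15s (window 1): ALLOW

Allowed counts by window: 4 4

Answer: 4 4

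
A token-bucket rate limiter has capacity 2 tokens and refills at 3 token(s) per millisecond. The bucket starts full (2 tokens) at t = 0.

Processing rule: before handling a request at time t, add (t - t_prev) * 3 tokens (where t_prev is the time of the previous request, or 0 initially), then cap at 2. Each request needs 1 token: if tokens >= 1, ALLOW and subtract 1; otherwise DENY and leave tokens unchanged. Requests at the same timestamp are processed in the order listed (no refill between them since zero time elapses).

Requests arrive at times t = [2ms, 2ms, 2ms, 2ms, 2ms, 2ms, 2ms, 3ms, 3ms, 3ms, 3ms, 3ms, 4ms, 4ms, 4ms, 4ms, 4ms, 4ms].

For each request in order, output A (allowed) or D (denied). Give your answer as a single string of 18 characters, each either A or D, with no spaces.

Simulating step by step:
  req#1 t=2ms: ALLOW
  req#2 t=2ms: ALLOW
  req#3 t=2ms: DENY
  req#4 t=2ms: DENY
  req#5 t=2ms: DENY
  req#6 t=2ms: DENY
  req#7 t=2ms: DENY
  req#8 t=3ms: ALLOW
  req#9 t=3ms: ALLOW
  req#10 t=3ms: DENY
  req#11 t=3ms: DENY
  req#12 t=3ms: DENY
  req#13 t=4ms: ALLOW
  req#14 t=4ms: ALLOW
  req#15 t=4ms: DENY
  req#16 t=4ms: DENY
  req#17 t=4ms: DENY
  req#18 t=4ms: DENY

Answer: AADDDDDAADDDAADDDD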